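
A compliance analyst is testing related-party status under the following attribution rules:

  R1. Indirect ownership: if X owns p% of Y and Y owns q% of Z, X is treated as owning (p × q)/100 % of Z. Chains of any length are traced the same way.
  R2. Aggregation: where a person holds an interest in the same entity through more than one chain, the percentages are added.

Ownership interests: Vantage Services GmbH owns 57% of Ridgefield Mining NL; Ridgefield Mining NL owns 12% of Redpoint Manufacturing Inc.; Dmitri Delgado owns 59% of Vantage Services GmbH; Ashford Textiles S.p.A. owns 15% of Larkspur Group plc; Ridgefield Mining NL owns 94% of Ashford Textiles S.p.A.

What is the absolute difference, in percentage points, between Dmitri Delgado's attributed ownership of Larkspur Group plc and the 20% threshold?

15.25817

Chain via Vantage Services GmbH → Ridgefield Mining NL → Ashford Textiles S.p.A. (R1): 59% × 57% × 94% × 15% = 4.74183% of Larkspur Group plc.
4.74183% falls short of the 20% threshold by 15.25817 percentage points.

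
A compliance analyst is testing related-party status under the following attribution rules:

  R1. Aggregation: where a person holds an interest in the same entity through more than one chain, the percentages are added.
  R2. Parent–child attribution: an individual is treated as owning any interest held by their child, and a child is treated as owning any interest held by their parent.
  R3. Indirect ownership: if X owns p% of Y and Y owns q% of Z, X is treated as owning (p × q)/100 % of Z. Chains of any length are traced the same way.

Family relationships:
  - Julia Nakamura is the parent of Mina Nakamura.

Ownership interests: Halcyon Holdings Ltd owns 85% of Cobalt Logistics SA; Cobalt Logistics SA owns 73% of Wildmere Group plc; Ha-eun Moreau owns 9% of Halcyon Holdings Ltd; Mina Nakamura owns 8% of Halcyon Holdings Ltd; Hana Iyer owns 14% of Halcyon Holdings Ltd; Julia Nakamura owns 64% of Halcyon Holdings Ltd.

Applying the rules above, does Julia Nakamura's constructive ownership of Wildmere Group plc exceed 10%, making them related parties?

By parent–child attribution (R2), Julia Nakamura is treated as also owning Mina Nakamura's interest in Halcyon Holdings Ltd, giving 64% + 8% = 72%.
Chain via Halcyon Holdings Ltd → Cobalt Logistics SA (R3): 72% × 85% × 73% = 44.676% of Wildmere Group plc.
44.676% exceeds the 10% threshold, so Julia is a related party to Wildmere Group plc.

Yes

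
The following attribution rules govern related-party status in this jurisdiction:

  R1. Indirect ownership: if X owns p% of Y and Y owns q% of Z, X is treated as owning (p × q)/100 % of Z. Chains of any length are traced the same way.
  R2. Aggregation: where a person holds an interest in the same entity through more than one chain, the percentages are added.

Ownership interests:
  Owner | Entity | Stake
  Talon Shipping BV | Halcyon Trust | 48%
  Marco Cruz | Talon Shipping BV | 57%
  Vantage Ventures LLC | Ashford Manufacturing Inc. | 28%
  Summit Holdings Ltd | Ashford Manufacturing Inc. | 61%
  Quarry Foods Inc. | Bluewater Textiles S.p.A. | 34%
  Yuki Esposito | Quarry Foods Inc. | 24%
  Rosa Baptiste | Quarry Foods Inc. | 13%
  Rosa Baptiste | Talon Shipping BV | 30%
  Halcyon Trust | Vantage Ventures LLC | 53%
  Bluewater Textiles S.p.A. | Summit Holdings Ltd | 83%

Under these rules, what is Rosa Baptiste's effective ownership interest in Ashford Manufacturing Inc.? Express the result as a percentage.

4.374806%

Chain via Quarry Foods Inc. → Bluewater Textiles S.p.A. → Summit Holdings Ltd (R1): 13% × 34% × 83% × 61% = 2.237846% of Ashford Manufacturing Inc.
Chain via Talon Shipping BV → Halcyon Trust → Vantage Ventures LLC (R1): 30% × 48% × 53% × 28% = 2.13696% of Ashford Manufacturing Inc.
Aggregating (R2): 2.237846% + 2.13696% = 4.374806%.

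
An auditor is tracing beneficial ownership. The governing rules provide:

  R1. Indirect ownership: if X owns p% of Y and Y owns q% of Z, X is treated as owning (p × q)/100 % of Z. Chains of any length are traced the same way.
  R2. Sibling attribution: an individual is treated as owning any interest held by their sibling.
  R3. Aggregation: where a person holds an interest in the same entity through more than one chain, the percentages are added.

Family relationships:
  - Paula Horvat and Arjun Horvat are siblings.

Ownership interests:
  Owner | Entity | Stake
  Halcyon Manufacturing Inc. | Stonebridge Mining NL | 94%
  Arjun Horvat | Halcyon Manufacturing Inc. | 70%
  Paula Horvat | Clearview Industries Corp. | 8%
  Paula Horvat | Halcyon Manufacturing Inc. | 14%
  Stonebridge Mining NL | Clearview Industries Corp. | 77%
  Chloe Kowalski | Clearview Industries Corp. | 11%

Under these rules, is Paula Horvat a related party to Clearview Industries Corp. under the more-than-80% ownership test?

No

By sibling attribution (R2), Paula Horvat is treated as also owning Arjun Horvat's interest in Halcyon Manufacturing Inc, giving 14% + 70% = 84%.
Chain via Halcyon Manufacturing Inc. → Stonebridge Mining NL (R1): 84% × 94% × 77% = 60.7992% of Clearview Industries Corp.
Direct interest in Clearview Industries Corp: 8%.
Aggregating (R3): 60.7992% + 8% = 68.7992%.
68.7992% does not exceed the 80% threshold, so Paula is not a related party to Clearview Industries Corp.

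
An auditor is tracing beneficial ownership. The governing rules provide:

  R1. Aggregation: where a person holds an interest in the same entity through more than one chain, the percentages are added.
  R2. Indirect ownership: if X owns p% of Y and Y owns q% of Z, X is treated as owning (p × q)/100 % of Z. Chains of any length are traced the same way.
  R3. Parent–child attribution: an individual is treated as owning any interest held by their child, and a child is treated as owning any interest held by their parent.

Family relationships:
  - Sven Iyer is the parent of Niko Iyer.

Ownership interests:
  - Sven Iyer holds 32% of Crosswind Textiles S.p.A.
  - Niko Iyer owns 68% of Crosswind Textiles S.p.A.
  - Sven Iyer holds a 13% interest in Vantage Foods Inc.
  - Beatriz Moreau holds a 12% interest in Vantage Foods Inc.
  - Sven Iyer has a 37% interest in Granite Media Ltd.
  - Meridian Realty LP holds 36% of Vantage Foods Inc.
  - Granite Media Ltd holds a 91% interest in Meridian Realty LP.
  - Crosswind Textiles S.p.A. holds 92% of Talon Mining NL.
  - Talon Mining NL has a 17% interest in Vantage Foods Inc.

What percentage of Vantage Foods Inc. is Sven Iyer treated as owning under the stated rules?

40.7612%

By parent–child attribution (R3), Sven Iyer is treated as also owning Niko Iyer's interest in Crosswind Textiles S.p.A, giving 32% + 68% = 100%.
Chain via Granite Media Ltd → Meridian Realty LP (R2): 37% × 91% × 36% = 12.1212% of Vantage Foods Inc.
Chain via Crosswind Textiles S.p.A. → Talon Mining NL (R2): 100% × 92% × 17% = 15.64% of Vantage Foods Inc.
Direct interest in Vantage Foods Inc: 13%.
Aggregating (R1): 12.1212% + 15.64% + 13% = 40.7612%.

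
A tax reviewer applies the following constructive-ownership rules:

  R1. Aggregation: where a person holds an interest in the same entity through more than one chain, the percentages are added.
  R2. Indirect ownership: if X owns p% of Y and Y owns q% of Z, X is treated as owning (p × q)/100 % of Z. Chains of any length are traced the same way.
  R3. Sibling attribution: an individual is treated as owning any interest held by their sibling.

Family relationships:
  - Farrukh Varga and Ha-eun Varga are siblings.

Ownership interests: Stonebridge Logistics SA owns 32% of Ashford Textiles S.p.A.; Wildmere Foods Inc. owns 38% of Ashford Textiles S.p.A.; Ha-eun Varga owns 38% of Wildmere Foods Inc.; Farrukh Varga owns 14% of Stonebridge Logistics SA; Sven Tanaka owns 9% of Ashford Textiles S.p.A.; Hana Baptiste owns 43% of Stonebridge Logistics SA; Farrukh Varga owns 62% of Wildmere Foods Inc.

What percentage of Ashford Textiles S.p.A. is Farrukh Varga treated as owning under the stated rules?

42.48%

By sibling attribution (R3), Farrukh Varga is treated as also owning Ha-eun Varga's interest in Wildmere Foods Inc, giving 62% + 38% = 100%.
Chain via Wildmere Foods Inc. (R2): 100% × 38% = 38% of Ashford Textiles S.p.A.
Chain via Stonebridge Logistics SA (R2): 14% × 32% = 4.48% of Ashford Textiles S.p.A.
Aggregating (R1): 38% + 4.48% = 42.48%.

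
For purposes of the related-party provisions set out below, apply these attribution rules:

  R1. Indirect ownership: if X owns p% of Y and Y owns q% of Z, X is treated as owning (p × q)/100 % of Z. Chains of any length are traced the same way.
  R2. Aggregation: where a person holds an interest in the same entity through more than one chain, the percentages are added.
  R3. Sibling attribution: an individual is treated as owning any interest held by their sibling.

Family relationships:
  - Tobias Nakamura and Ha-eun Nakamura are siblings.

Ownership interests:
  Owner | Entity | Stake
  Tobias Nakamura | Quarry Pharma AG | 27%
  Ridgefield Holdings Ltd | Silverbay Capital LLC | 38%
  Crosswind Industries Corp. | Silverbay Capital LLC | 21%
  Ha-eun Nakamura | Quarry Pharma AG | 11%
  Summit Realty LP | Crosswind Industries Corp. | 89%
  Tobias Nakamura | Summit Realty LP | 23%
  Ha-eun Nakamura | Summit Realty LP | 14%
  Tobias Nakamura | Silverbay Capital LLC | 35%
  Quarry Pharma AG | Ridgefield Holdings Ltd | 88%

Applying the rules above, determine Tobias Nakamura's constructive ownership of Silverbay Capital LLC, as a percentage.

By sibling attribution (R3), Tobias Nakamura is treated as also owning Ha-eun Nakamura's interest in Summit Realty LP, giving 23% + 14% = 37%.
By sibling attribution (R3), Tobias Nakamura is treated as also owning Ha-eun Nakamura's interest in Quarry Pharma AG, giving 27% + 11% = 38%.
Chain via Summit Realty LP → Crosswind Industries Corp. (R1): 37% × 89% × 21% = 6.9153% of Silverbay Capital LLC.
Chain via Quarry Pharma AG → Ridgefield Holdings Ltd (R1): 38% × 88% × 38% = 12.7072% of Silverbay Capital LLC.
Direct interest in Silverbay Capital LLC: 35%.
Aggregating (R2): 6.9153% + 12.7072% + 35% = 54.6225%.

54.6225%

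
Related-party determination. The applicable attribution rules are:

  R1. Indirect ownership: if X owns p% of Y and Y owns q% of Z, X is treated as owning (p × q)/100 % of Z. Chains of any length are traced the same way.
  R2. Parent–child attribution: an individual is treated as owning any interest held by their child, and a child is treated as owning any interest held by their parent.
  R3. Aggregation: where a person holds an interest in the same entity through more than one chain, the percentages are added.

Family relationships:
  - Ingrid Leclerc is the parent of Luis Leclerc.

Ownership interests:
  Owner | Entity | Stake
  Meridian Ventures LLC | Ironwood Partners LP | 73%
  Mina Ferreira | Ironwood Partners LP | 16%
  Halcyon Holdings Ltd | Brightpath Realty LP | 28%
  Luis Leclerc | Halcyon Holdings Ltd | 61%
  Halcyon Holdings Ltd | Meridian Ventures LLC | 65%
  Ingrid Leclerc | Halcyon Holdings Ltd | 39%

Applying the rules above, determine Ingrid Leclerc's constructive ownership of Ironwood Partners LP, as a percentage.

47.45%

By parent–child attribution (R2), Ingrid Leclerc is treated as also owning Luis Leclerc's interest in Halcyon Holdings Ltd, giving 39% + 61% = 100%.
Chain via Halcyon Holdings Ltd → Meridian Ventures LLC (R1): 100% × 65% × 73% = 47.45% of Ironwood Partners LP.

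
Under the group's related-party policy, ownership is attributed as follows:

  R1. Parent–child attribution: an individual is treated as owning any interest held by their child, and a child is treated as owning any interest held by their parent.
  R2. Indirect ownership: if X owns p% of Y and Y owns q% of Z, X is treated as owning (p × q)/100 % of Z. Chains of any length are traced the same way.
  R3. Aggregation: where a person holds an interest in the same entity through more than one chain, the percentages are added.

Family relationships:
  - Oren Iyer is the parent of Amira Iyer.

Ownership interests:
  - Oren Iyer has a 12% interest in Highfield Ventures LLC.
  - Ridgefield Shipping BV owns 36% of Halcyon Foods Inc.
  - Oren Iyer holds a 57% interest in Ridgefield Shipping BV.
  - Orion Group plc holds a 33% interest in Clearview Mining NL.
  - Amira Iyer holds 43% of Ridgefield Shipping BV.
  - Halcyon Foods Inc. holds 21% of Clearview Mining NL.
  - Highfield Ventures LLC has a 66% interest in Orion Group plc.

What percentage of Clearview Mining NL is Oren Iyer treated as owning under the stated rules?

By parent–child attribution (R1), Oren Iyer is treated as also owning Amira Iyer's interest in Ridgefield Shipping BV, giving 57% + 43% = 100%.
Chain via Ridgefield Shipping BV → Halcyon Foods Inc. (R2): 100% × 36% × 21% = 7.56% of Clearview Mining NL.
Chain via Highfield Ventures LLC → Orion Group plc (R2): 12% × 66% × 33% = 2.6136% of Clearview Mining NL.
Aggregating (R3): 7.56% + 2.6136% = 10.1736%.

10.1736%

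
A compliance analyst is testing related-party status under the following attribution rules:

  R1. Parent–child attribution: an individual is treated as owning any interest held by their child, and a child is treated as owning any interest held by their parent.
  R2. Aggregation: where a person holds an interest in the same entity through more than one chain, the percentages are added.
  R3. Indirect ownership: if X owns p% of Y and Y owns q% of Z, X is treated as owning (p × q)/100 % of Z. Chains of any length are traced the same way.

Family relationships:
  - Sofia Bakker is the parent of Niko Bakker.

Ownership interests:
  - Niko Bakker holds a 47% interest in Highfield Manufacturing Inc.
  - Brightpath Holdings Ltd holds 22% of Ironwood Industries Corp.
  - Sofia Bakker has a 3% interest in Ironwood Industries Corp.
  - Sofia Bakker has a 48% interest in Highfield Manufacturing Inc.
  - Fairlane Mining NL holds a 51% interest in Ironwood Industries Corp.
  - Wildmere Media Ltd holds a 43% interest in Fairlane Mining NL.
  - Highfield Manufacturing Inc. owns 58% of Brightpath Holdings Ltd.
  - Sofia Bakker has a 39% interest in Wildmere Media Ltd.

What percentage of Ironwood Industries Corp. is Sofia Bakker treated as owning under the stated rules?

23.6747%

By parent–child attribution (R1), Sofia Bakker is treated as also owning Niko Bakker's interest in Highfield Manufacturing Inc, giving 48% + 47% = 95%.
Chain via Highfield Manufacturing Inc. → Brightpath Holdings Ltd (R3): 95% × 58% × 22% = 12.122% of Ironwood Industries Corp.
Chain via Wildmere Media Ltd → Fairlane Mining NL (R3): 39% × 43% × 51% = 8.5527% of Ironwood Industries Corp.
Direct interest in Ironwood Industries Corp: 3%.
Aggregating (R2): 12.122% + 8.5527% + 3% = 23.6747%.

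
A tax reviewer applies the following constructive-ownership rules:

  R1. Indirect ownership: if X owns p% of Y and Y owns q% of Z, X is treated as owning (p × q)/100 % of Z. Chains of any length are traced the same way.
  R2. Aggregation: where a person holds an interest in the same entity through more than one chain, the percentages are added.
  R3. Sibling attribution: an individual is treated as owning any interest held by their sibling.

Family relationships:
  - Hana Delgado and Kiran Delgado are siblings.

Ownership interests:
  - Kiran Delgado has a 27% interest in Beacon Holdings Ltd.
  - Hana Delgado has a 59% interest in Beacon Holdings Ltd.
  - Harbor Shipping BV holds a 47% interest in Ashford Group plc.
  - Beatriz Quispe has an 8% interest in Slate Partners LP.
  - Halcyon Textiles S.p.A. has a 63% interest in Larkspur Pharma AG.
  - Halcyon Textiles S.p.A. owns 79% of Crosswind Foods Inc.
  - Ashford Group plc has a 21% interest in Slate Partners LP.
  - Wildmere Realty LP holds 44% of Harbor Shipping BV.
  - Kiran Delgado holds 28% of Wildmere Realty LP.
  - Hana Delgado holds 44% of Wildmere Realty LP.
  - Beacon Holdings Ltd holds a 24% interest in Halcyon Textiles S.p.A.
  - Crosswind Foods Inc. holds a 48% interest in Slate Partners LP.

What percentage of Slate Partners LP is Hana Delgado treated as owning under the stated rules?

By sibling attribution (R3), Hana Delgado is treated as also owning Kiran Delgado's interest in Beacon Holdings Ltd, giving 59% + 27% = 86%.
By sibling attribution (R3), Hana Delgado is treated as also owning Kiran Delgado's interest in Wildmere Realty LP, giving 44% + 28% = 72%.
Chain via Beacon Holdings Ltd → Halcyon Textiles S.p.A. → Crosswind Foods Inc. (R1): 86% × 24% × 79% × 48% = 7.826688% of Slate Partners LP.
Chain via Wildmere Realty LP → Harbor Shipping BV → Ashford Group plc (R1): 72% × 44% × 47% × 21% = 3.126816% of Slate Partners LP.
Aggregating (R2): 7.826688% + 3.126816% = 10.953504%.

10.953504%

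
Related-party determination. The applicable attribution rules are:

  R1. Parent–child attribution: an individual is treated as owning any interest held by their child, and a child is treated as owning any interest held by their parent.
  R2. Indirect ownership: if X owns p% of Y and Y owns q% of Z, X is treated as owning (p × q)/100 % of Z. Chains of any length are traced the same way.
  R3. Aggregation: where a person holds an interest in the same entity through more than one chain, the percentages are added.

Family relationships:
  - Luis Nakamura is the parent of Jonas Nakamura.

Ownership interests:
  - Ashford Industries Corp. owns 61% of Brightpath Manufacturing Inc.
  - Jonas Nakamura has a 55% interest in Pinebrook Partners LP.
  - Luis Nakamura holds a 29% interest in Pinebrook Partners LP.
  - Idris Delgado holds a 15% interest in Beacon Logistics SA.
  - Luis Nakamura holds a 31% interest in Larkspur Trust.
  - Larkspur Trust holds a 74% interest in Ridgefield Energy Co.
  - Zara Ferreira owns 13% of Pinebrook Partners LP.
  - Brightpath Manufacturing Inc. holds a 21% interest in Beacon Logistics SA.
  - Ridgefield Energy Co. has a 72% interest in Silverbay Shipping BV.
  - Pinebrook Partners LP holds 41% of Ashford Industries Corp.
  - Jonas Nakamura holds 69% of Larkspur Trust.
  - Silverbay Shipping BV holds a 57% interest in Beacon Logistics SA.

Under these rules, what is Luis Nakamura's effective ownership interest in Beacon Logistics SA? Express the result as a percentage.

34.781364%

By parent–child attribution (R1), Luis Nakamura is treated as also owning Jonas Nakamura's interest in Pinebrook Partners LP, giving 29% + 55% = 84%.
By parent–child attribution (R1), Luis Nakamura is treated as also owning Jonas Nakamura's interest in Larkspur Trust, giving 31% + 69% = 100%.
Chain via Pinebrook Partners LP → Ashford Industries Corp. → Brightpath Manufacturing Inc. (R2): 84% × 41% × 61% × 21% = 4.411764% of Beacon Logistics SA.
Chain via Larkspur Trust → Ridgefield Energy Co. → Silverbay Shipping BV (R2): 100% × 74% × 72% × 57% = 30.3696% of Beacon Logistics SA.
Aggregating (R3): 4.411764% + 30.3696% = 34.781364%.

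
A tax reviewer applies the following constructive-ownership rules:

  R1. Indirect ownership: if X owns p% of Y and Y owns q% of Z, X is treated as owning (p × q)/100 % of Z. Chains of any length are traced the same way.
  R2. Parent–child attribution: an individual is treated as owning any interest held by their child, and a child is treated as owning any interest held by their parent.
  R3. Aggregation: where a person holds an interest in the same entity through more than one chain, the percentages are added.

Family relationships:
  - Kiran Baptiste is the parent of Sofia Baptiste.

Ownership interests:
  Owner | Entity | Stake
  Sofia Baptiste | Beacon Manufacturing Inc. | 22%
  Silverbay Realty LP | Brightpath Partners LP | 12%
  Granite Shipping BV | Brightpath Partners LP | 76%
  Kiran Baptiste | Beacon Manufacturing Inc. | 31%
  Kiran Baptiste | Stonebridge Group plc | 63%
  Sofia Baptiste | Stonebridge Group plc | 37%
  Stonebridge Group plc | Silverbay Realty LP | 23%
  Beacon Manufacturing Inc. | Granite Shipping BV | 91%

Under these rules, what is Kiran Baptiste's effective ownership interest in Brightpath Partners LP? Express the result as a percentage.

39.4148%

By parent–child attribution (R2), Kiran Baptiste is treated as also owning Sofia Baptiste's interest in Beacon Manufacturing Inc, giving 31% + 22% = 53%.
By parent–child attribution (R2), Kiran Baptiste is treated as also owning Sofia Baptiste's interest in Stonebridge Group plc, giving 63% + 37% = 100%.
Chain via Beacon Manufacturing Inc. → Granite Shipping BV (R1): 53% × 91% × 76% = 36.6548% of Brightpath Partners LP.
Chain via Stonebridge Group plc → Silverbay Realty LP (R1): 100% × 23% × 12% = 2.76% of Brightpath Partners LP.
Aggregating (R3): 36.6548% + 2.76% = 39.4148%.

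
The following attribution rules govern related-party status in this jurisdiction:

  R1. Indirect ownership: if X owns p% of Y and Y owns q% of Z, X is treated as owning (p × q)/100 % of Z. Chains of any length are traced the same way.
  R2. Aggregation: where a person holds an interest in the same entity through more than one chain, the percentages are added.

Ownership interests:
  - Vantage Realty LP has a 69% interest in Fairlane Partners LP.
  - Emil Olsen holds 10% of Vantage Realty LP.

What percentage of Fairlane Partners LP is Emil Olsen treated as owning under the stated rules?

Chain via Vantage Realty LP (R1): 10% × 69% = 6.9% of Fairlane Partners LP.

6.9%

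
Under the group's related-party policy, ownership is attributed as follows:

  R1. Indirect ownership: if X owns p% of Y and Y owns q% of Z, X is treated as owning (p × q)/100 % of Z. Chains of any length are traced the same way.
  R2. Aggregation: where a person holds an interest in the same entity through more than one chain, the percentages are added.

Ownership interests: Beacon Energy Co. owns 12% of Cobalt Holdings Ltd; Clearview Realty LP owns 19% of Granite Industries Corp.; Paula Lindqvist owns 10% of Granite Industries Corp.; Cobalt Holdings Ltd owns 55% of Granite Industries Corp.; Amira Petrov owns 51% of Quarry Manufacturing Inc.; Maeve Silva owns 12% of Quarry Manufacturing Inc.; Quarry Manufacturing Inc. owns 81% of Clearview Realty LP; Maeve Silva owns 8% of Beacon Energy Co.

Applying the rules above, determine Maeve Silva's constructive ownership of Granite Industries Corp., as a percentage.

2.3748%

Chain via Beacon Energy Co. → Cobalt Holdings Ltd (R1): 8% × 12% × 55% = 0.528% of Granite Industries Corp.
Chain via Quarry Manufacturing Inc. → Clearview Realty LP (R1): 12% × 81% × 19% = 1.8468% of Granite Industries Corp.
Aggregating (R2): 0.528% + 1.8468% = 2.3748%.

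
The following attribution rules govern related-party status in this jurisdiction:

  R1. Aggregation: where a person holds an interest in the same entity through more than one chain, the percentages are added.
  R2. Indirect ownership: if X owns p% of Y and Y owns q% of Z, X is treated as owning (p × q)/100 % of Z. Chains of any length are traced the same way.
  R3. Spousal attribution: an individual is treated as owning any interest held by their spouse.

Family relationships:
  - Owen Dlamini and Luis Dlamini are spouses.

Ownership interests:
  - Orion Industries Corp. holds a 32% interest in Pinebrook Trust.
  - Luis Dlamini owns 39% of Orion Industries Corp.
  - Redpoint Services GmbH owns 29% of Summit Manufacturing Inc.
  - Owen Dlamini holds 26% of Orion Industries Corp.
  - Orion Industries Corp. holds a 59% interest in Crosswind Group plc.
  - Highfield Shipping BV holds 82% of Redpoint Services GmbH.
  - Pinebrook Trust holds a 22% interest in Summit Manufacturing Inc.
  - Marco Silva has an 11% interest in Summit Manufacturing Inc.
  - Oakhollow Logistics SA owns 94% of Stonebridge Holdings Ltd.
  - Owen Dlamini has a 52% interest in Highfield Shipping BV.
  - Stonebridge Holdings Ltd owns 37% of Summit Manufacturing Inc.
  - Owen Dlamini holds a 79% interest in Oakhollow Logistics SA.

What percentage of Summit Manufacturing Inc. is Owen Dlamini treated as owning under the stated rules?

44.4178%

By spousal attribution (R3), Owen Dlamini is treated as also owning Luis Dlamini's interest in Orion Industries Corp, giving 26% + 39% = 65%.
Chain via Highfield Shipping BV → Redpoint Services GmbH (R2): 52% × 82% × 29% = 12.3656% of Summit Manufacturing Inc.
Chain via Oakhollow Logistics SA → Stonebridge Holdings Ltd (R2): 79% × 94% × 37% = 27.4762% of Summit Manufacturing Inc.
Chain via Orion Industries Corp. → Pinebrook Trust (R2): 65% × 32% × 22% = 4.576% of Summit Manufacturing Inc.
Aggregating (R1): 12.3656% + 27.4762% + 4.576% = 44.4178%.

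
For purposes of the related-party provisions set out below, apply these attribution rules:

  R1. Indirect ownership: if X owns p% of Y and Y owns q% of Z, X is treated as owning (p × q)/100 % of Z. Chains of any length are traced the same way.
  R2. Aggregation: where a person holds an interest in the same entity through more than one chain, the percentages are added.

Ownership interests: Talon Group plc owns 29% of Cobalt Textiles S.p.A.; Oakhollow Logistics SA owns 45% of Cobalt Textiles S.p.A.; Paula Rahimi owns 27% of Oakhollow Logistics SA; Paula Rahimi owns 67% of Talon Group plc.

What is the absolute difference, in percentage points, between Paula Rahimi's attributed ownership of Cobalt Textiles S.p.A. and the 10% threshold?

Chain via Talon Group plc (R1): 67% × 29% = 19.43% of Cobalt Textiles S.p.A.
Chain via Oakhollow Logistics SA (R1): 27% × 45% = 12.15% of Cobalt Textiles S.p.A.
Aggregating (R2): 19.43% + 12.15% = 31.58%.
31.58% exceeds the 10% threshold by 21.58 percentage points.

21.58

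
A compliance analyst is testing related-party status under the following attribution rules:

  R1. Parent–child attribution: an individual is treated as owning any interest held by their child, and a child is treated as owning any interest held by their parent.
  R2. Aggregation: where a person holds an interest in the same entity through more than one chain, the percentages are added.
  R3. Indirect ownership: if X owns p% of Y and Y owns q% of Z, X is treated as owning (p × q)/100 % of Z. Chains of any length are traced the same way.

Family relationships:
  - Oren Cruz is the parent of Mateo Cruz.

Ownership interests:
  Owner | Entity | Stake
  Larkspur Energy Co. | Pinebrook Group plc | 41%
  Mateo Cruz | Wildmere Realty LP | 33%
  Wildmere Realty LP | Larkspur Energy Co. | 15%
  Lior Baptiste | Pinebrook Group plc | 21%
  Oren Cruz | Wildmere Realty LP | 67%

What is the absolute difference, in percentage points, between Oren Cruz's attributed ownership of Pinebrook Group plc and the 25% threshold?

By parent–child attribution (R1), Oren Cruz is treated as also owning Mateo Cruz's interest in Wildmere Realty LP, giving 67% + 33% = 100%.
Chain via Wildmere Realty LP → Larkspur Energy Co. (R3): 100% × 15% × 41% = 6.15% of Pinebrook Group plc.
6.15% falls short of the 25% threshold by 18.85 percentage points.

18.85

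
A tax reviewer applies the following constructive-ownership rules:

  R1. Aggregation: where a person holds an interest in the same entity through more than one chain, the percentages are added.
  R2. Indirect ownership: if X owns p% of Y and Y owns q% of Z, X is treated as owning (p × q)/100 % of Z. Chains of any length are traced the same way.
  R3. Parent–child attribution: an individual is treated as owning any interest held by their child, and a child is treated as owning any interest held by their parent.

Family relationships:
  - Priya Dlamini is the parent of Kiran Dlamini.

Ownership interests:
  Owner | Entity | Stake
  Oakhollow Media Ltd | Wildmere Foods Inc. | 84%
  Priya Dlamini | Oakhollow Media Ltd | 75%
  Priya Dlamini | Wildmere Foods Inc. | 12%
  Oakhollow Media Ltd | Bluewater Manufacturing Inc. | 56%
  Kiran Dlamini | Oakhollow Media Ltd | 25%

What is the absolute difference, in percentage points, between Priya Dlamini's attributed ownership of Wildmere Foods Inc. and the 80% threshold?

16

By parent–child attribution (R3), Priya Dlamini is treated as also owning Kiran Dlamini's interest in Oakhollow Media Ltd, giving 75% + 25% = 100%.
Chain via Oakhollow Media Ltd (R2): 100% × 84% = 84% of Wildmere Foods Inc.
Direct interest in Wildmere Foods Inc: 12%.
Aggregating (R1): 84% + 12% = 96%.
96% exceeds the 80% threshold by 16 percentage points.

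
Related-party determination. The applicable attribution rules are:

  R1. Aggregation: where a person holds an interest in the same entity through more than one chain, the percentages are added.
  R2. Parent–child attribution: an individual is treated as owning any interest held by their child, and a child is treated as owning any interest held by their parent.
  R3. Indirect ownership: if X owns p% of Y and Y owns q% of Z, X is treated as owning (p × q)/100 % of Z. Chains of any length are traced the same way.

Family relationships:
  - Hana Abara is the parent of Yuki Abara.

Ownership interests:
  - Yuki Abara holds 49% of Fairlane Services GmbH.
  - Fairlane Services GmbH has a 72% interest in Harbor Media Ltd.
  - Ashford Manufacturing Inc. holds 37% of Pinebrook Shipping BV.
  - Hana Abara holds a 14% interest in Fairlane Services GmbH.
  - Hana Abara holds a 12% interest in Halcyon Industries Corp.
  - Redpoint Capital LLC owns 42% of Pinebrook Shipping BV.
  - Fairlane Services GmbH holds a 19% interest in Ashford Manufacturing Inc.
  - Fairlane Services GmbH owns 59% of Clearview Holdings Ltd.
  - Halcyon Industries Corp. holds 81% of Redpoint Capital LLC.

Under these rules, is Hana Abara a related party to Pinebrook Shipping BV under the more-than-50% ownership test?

No

By parent–child attribution (R2), Hana Abara is treated as also owning Yuki Abara's interest in Fairlane Services GmbH, giving 14% + 49% = 63%.
Chain via Fairlane Services GmbH → Ashford Manufacturing Inc. (R3): 63% × 19% × 37% = 4.4289% of Pinebrook Shipping BV.
Chain via Halcyon Industries Corp. → Redpoint Capital LLC (R3): 12% × 81% × 42% = 4.0824% of Pinebrook Shipping BV.
Aggregating (R1): 4.4289% + 4.0824% = 8.5113%.
8.5113% does not exceed the 50% threshold, so Hana is not a related party to Pinebrook Shipping BV.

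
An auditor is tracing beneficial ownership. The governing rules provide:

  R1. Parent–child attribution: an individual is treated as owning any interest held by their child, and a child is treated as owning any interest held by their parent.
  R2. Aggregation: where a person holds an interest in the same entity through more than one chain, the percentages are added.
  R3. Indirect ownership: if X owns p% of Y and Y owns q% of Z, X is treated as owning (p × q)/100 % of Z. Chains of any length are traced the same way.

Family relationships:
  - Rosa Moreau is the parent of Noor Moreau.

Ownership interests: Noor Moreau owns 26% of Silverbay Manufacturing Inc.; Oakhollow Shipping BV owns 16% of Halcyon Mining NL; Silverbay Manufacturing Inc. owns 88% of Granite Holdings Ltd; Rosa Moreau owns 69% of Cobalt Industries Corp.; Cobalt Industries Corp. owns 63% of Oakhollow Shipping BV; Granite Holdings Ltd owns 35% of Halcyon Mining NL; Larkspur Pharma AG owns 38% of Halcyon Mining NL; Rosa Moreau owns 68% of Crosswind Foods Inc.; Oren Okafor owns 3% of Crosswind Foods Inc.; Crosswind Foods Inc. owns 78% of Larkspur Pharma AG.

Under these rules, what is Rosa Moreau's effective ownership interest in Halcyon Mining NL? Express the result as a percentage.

By parent–child attribution (R1), Rosa Moreau is treated as owning Noor Moreau's 26% interest in Silverbay Manufacturing Inc.
Chain via Crosswind Foods Inc. → Larkspur Pharma AG (R3): 68% × 78% × 38% = 20.1552% of Halcyon Mining NL.
Chain via Cobalt Industries Corp. → Oakhollow Shipping BV (R3): 69% × 63% × 16% = 6.9552% of Halcyon Mining NL.
Chain via Silverbay Manufacturing Inc. → Granite Holdings Ltd (R3): 26% × 88% × 35% = 8.008% of Halcyon Mining NL.
Aggregating (R2): 20.1552% + 6.9552% + 8.008% = 35.1184%.

35.1184%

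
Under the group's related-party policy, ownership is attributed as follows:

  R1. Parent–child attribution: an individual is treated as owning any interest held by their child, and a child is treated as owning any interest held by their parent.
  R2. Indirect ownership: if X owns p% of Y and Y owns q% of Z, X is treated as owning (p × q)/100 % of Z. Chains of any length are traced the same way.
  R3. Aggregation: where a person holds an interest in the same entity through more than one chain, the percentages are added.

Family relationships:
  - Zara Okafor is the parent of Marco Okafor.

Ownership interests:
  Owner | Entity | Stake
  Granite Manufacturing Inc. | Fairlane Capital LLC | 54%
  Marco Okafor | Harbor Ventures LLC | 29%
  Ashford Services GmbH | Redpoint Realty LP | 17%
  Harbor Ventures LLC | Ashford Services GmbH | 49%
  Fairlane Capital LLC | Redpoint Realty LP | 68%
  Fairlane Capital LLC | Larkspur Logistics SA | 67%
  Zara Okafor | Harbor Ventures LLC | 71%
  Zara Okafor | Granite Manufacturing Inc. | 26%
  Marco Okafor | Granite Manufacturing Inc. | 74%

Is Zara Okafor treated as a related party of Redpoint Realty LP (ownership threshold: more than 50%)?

No

By parent–child attribution (R1), Zara Okafor is treated as also owning Marco Okafor's interest in Harbor Ventures LLC, giving 71% + 29% = 100%.
By parent–child attribution (R1), Zara Okafor is treated as also owning Marco Okafor's interest in Granite Manufacturing Inc, giving 26% + 74% = 100%.
Chain via Harbor Ventures LLC → Ashford Services GmbH (R2): 100% × 49% × 17% = 8.33% of Redpoint Realty LP.
Chain via Granite Manufacturing Inc. → Fairlane Capital LLC (R2): 100% × 54% × 68% = 36.72% of Redpoint Realty LP.
Aggregating (R3): 8.33% + 36.72% = 45.05%.
45.05% does not exceed the 50% threshold, so Zara is not a related party to Redpoint Realty LP.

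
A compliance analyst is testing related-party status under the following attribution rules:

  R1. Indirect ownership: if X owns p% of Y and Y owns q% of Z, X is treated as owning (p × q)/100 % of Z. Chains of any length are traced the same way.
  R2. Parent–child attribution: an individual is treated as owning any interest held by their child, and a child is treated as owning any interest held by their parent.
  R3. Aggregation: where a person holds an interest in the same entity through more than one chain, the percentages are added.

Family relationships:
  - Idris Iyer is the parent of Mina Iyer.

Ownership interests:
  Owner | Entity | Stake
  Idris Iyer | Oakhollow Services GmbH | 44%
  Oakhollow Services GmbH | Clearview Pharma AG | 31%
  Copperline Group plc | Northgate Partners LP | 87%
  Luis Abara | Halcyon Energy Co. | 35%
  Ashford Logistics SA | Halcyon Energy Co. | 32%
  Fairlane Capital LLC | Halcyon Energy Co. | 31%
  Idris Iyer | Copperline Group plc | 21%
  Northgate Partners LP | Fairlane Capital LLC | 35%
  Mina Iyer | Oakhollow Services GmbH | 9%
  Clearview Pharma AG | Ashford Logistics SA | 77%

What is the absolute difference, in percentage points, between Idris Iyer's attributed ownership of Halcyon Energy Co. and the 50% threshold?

43.969353

By parent–child attribution (R2), Idris Iyer is treated as also owning Mina Iyer's interest in Oakhollow Services GmbH, giving 44% + 9% = 53%.
Chain via Copperline Group plc → Northgate Partners LP → Fairlane Capital LLC (R1): 21% × 87% × 35% × 31% = 1.982295% of Halcyon Energy Co.
Chain via Oakhollow Services GmbH → Clearview Pharma AG → Ashford Logistics SA (R1): 53% × 31% × 77% × 32% = 4.048352% of Halcyon Energy Co.
Aggregating (R3): 1.982295% + 4.048352% = 6.030647%.
6.030647% falls short of the 50% threshold by 43.969353 percentage points.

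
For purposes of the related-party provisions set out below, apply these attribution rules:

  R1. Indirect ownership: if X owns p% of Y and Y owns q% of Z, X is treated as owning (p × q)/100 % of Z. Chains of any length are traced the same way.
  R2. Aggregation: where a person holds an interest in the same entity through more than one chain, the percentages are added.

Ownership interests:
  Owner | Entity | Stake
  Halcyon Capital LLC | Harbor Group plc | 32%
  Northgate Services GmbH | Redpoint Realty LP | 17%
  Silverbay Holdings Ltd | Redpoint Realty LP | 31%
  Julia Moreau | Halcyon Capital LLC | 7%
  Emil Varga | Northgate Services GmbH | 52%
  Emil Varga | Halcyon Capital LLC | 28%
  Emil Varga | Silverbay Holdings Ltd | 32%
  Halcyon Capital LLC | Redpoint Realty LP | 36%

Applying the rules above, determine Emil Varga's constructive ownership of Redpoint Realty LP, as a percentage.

28.84%

Chain via Halcyon Capital LLC (R1): 28% × 36% = 10.08% of Redpoint Realty LP.
Chain via Silverbay Holdings Ltd (R1): 32% × 31% = 9.92% of Redpoint Realty LP.
Chain via Northgate Services GmbH (R1): 52% × 17% = 8.84% of Redpoint Realty LP.
Aggregating (R2): 10.08% + 9.92% + 8.84% = 28.84%.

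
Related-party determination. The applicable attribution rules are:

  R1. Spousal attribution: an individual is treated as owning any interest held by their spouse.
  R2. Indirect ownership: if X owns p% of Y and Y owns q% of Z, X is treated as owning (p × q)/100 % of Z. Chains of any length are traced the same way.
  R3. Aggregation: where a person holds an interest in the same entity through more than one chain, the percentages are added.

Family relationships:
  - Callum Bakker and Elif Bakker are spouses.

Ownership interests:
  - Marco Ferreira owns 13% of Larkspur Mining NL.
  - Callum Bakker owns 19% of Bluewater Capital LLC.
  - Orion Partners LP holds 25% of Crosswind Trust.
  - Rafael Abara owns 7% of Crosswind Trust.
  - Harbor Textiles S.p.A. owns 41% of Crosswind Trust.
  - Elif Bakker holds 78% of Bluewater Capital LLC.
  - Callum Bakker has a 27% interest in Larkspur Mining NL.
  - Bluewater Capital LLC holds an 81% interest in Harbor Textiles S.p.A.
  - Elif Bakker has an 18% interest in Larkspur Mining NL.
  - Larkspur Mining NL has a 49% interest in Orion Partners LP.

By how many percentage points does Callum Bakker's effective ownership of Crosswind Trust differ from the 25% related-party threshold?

12.7262

By spousal attribution (R1), Callum Bakker is treated as also owning Elif Bakker's interest in Larkspur Mining NL, giving 27% + 18% = 45%.
By spousal attribution (R1), Callum Bakker is treated as also owning Elif Bakker's interest in Bluewater Capital LLC, giving 19% + 78% = 97%.
Chain via Larkspur Mining NL → Orion Partners LP (R2): 45% × 49% × 25% = 5.5125% of Crosswind Trust.
Chain via Bluewater Capital LLC → Harbor Textiles S.p.A. (R2): 97% × 81% × 41% = 32.2137% of Crosswind Trust.
Aggregating (R3): 5.5125% + 32.2137% = 37.7262%.
37.7262% exceeds the 25% threshold by 12.7262 percentage points.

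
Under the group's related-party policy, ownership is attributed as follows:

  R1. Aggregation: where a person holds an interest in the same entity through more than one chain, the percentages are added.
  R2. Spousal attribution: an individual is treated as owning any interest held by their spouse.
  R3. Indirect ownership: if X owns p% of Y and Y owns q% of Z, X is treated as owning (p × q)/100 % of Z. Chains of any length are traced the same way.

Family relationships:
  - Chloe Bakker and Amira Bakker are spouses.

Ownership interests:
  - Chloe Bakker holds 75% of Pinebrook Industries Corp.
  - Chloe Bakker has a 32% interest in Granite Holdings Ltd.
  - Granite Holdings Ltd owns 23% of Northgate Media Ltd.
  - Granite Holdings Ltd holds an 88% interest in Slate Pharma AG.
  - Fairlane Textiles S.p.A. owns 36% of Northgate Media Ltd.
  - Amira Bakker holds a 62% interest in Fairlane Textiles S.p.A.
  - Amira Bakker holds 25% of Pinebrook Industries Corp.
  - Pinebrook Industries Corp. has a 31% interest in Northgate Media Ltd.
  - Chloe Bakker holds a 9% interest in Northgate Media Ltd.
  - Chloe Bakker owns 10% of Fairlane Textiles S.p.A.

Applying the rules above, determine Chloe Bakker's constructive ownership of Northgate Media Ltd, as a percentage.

By spousal attribution (R2), Chloe Bakker is treated as also owning Amira Bakker's interest in Pinebrook Industries Corp, giving 75% + 25% = 100%.
By spousal attribution (R2), Chloe Bakker is treated as also owning Amira Bakker's interest in Fairlane Textiles S.p.A, giving 10% + 62% = 72%.
Chain via Granite Holdings Ltd (R3): 32% × 23% = 7.36% of Northgate Media Ltd.
Chain via Pinebrook Industries Corp. (R3): 100% × 31% = 31% of Northgate Media Ltd.
Chain via Fairlane Textiles S.p.A. (R3): 72% × 36% = 25.92% of Northgate Media Ltd.
Direct interest in Northgate Media Ltd: 9%.
Aggregating (R1): 7.36% + 31% + 25.92% + 9% = 73.28%.

73.28%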